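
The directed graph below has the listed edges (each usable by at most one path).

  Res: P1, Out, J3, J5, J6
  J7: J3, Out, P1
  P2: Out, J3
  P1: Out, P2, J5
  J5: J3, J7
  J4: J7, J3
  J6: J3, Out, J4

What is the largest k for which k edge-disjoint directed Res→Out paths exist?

Assign every edge capacity 1; by Menger, the answer equals the max flow.
Path Res→Out (+1); total 1.
Path Res→P1→Out (+1); total 2.
Path Res→J6→Out (+1); total 3.
Path Res→J5→J7→Out (+1); total 4.
No residual Res→Out path; max flow = 4.
Certifying cut of size 4: {Res→J5, Res→J6, Res→Out, Res→P1}.

4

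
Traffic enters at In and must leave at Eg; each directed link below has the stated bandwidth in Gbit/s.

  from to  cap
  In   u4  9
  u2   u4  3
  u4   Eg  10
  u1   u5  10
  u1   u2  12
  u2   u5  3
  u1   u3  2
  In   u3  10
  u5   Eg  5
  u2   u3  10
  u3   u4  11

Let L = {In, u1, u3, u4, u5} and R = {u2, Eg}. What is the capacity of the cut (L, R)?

Edges leaving {In, u1, u3, u4, u5}: u1→u2 (12), u4→Eg (10), u5→Eg (5).
Cut capacity = 12 + 10 + 5 = 27.

27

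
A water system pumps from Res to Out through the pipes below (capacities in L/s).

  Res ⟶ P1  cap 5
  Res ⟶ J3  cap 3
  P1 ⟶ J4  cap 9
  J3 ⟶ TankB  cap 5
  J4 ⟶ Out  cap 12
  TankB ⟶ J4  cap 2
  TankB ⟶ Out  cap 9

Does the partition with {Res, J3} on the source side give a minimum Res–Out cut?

Given cut capacity: 5 + 5 = 10.
Augment Res→P1→J4→Out: bottleneck 5, flow now 5.
Augment Res→J3→TankB→Out: bottleneck 3, flow now 8.
No augmenting path remains; maximum flow = 8.
In the residual graph, reachable from Res: {Res}.
Min-cut edges: Res→P1 (5), Res→J3 (3); capacity 5 + 3 = 8.
Cut capacity 10 exceeds the max flow 8, so it is not minimum.

No — its capacity is 10, but the minimum cut has capacity 8.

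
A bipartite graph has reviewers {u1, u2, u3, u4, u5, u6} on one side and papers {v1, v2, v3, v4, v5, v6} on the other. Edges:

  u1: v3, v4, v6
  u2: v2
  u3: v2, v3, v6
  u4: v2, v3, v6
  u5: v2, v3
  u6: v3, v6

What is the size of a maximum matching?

4

Unit-capacity flow: source→left, listed edges, right→sink; max matching = max flow.
Augmenting path u1→v3 (+1); matched 1.
Augmenting path u2→v2 (+1); matched 2.
Augmenting path u3→v6 (+1); matched 3.
Augmenting path u4→v3→u1→v4 (+1); matched 4.
No augmenting path remains; maximum matching = 4.
König certificate: {u1, v2, v3, v6} is a vertex cover of size 4 (every listed pair touches it), so no matching can be larger.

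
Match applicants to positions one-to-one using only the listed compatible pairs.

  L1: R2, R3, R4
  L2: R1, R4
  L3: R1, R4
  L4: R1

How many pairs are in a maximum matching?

3

Unit-capacity flow: source→left, listed edges, right→sink; max matching = max flow.
Augmenting path L1→R2 (+1); matched 1.
Augmenting path L2→R1 (+1); matched 2.
Augmenting path L3→R4 (+1); matched 3.
No augmenting path remains; maximum matching = 3.
König certificate: {L1, R1, R4} is a vertex cover of size 3 (every listed pair touches it), so no matching can be larger.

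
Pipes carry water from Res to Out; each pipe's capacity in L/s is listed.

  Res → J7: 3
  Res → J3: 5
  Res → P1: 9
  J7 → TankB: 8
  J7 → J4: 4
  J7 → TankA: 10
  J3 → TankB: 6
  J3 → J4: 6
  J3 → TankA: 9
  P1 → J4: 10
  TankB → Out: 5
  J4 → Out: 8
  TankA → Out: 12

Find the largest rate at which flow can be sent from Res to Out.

Augment Res→J7→TankB→Out: bottleneck 3, flow now 3.
Augment Res→J3→TankB→Out: bottleneck 2, flow now 5.
Augment Res→J3→J4→Out: bottleneck 3, flow now 8.
Augment Res→P1→J4→Out: bottleneck 5, flow now 13.
Augment Res→P1→J4→J3→TankA→Out: bottleneck 3, flow now 16. (uses reverse residual edge)
No augmenting path remains; maximum flow = 16.
In the residual graph, reachable from Res: {Res, P1, J4}.
Min-cut edges: Res→J7 (3), Res→J3 (5), J4→Out (8); capacity 3 + 5 + 8 = 16.
This cut is saturated, so no flow can exceed 16.

16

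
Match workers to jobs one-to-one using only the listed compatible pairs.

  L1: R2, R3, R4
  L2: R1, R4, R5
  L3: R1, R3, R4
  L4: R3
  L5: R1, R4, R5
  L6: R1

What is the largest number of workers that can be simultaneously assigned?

5

Unit-capacity flow: source→left, listed edges, right→sink; max matching = max flow.
Augmenting path L1→R2 (+1); matched 1.
Augmenting path L2→R1 (+1); matched 2.
Augmenting path L3→R3 (+1); matched 3.
Augmenting path L5→R4 (+1); matched 4.
Augmenting path L6→R1→L2→R5 (+1); matched 5.
No augmenting path remains; maximum matching = 5.
König certificate: {L1, R1, R3, R4, R5} is a vertex cover of size 5 (every listed pair touches it), so no matching can be larger.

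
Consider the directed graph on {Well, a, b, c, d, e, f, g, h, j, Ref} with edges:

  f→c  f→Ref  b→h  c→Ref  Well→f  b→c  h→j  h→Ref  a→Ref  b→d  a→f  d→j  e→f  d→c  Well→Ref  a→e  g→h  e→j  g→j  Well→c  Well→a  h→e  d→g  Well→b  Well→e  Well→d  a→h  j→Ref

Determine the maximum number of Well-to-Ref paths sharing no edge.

Assign every edge capacity 1; by Menger, the answer equals the max flow.
Path Well→Ref (+1); total 1.
Path Well→a→Ref (+1); total 2.
Path Well→c→Ref (+1); total 3.
Path Well→f→Ref (+1); total 4.
Path Well→b→h→Ref (+1); total 5.
Path Well→d→j→Ref (+1); total 6.
No residual Well→Ref path; max flow = 6.
Certifying cut of size 6: {Well→Ref, Well→a, c→Ref, f→Ref, h→Ref, j→Ref}.

6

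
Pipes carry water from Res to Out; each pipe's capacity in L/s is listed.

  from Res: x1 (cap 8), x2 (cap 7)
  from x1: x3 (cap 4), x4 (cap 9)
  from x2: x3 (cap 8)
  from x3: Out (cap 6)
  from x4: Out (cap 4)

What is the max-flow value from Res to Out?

10

Augment Res→x1→x3→Out: bottleneck 4, flow now 4.
Augment Res→x1→x4→Out: bottleneck 4, flow now 8.
Augment Res→x2→x3→Out: bottleneck 2, flow now 10.
No augmenting path remains; maximum flow = 10.
In the residual graph, reachable from Res: {Res, x1, x2, x3, x4}.
Min-cut edges: x3→Out (6), x4→Out (4); capacity 6 + 4 = 10.
This cut is saturated, so no flow can exceed 10.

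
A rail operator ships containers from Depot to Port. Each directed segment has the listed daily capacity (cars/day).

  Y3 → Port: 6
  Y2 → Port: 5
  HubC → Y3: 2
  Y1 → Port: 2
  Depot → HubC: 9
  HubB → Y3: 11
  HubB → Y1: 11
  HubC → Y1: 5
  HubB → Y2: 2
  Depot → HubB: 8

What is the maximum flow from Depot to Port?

10

Augment Depot→HubB→Y1→Port: bottleneck 2, flow now 2.
Augment Depot→HubB→Y2→Port: bottleneck 2, flow now 4.
Augment Depot→HubB→Y3→Port: bottleneck 4, flow now 8.
Augment Depot→HubC→Y3→Port: bottleneck 2, flow now 10.
No augmenting path remains; maximum flow = 10.
In the residual graph, reachable from Depot: {Depot, HubB, HubC, Y1, Y3}.
Min-cut edges: HubB→Y2 (2), Y1→Port (2), Y3→Port (6); capacity 2 + 2 + 6 = 10.
This cut is saturated, so no flow can exceed 10.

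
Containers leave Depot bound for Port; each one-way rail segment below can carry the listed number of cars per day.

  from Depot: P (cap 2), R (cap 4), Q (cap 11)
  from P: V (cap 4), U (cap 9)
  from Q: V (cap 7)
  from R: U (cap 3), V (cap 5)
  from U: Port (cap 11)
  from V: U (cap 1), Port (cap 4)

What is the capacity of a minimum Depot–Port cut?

Augment Depot→P→U→Port: bottleneck 2, flow now 2.
Augment Depot→Q→V→Port: bottleneck 4, flow now 6.
Augment Depot→R→U→Port: bottleneck 3, flow now 9.
Augment Depot→Q→V→U→Port: bottleneck 1, flow now 10.
No augmenting path remains; maximum flow = 10.
By max-flow min-cut, the minimum cut capacity equals the max flow.
In the residual graph, reachable from Depot: {Depot, Q, R, V}.
Min-cut edges: Depot→P (2), R→U (3), V→U (1), V→Port (4); capacity 2 + 3 + 1 + 4 = 10.

10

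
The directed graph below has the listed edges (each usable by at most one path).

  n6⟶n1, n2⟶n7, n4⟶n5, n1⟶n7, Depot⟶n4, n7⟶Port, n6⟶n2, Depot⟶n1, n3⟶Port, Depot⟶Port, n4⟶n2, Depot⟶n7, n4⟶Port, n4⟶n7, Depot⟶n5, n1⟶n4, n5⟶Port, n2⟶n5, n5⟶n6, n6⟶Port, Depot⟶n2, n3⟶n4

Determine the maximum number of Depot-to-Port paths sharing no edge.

Assign every edge capacity 1; by Menger, the answer equals the max flow.
Path Depot→Port (+1); total 1.
Path Depot→n4→Port (+1); total 2.
Path Depot→n5→Port (+1); total 3.
Path Depot→n7→Port (+1); total 4.
Path Depot→n2→n5→n6→Port (+1); total 5.
No residual Depot→Port path; max flow = 5.
Certifying cut of size 5: {Depot→Port, n4→Port, n5→Port, n5→n6, n7→Port}.

5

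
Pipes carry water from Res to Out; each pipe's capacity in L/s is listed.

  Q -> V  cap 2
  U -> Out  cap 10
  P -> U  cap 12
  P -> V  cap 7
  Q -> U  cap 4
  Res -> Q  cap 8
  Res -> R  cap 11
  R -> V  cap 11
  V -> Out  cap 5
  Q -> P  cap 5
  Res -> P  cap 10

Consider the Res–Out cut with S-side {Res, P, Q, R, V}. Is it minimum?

No — its capacity is 21, but the minimum cut has capacity 15.

Given cut capacity: 12 + 4 + 5 = 21.
Augment Res→P→U→Out: bottleneck 10, flow now 10.
Augment Res→Q→V→Out: bottleneck 2, flow now 12.
Augment Res→R→V→Out: bottleneck 3, flow now 15.
No augmenting path remains; maximum flow = 15.
In the residual graph, reachable from Res: {Res, P, Q, R, U, V}.
Min-cut edges: U→Out (10), V→Out (5); capacity 10 + 5 = 15.
Cut capacity 21 exceeds the max flow 15, so it is not minimum.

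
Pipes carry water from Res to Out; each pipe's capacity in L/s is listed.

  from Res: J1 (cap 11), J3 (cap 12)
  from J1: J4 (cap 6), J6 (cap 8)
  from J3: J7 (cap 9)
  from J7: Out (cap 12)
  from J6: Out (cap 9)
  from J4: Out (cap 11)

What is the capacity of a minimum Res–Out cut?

20

Augment Res→J1→J6→Out: bottleneck 8, flow now 8.
Augment Res→J1→J4→Out: bottleneck 3, flow now 11.
Augment Res→J3→J7→Out: bottleneck 9, flow now 20.
No augmenting path remains; maximum flow = 20.
By max-flow min-cut, the minimum cut capacity equals the max flow.
In the residual graph, reachable from Res: {Res, J3}.
Min-cut edges: Res→J1 (11), J3→J7 (9); capacity 11 + 9 = 20.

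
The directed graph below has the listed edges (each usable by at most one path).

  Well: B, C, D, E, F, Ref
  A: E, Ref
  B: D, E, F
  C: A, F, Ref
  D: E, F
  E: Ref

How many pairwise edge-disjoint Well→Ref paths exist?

3

Assign every edge capacity 1; by Menger, the answer equals the max flow.
Path Well→Ref (+1); total 1.
Path Well→C→Ref (+1); total 2.
Path Well→E→Ref (+1); total 3.
No residual Well→Ref path; max flow = 3.
Certifying cut of size 3: {E→Ref, Well→C, Well→Ref}.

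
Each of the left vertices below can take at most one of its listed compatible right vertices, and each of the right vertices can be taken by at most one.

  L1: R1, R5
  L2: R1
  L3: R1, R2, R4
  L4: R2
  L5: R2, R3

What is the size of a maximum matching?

Unit-capacity flow: source→left, listed edges, right→sink; max matching = max flow.
Augmenting path L1→R1 (+1); matched 1.
Augmenting path L3→R2 (+1); matched 2.
Augmenting path L5→R3 (+1); matched 3.
Augmenting path L2→R1→L1→R5 (+1); matched 4.
Augmenting path L4→R2→L3→R4 (+1); matched 5.
No augmenting path remains; maximum matching = 5.
König certificate: {L1, L2, L3, L4, L5} is a vertex cover of size 5 (every listed pair touches it), so no matching can be larger.

5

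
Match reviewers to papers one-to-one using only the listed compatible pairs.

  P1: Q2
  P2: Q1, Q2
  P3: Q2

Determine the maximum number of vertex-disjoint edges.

Unit-capacity flow: source→left, listed edges, right→sink; max matching = max flow.
Augmenting path P1→Q2 (+1); matched 1.
Augmenting path P2→Q1 (+1); matched 2.
No augmenting path remains; maximum matching = 2.
König certificate: {P2, Q2} is a vertex cover of size 2 (every listed pair touches it), so no matching can be larger.

2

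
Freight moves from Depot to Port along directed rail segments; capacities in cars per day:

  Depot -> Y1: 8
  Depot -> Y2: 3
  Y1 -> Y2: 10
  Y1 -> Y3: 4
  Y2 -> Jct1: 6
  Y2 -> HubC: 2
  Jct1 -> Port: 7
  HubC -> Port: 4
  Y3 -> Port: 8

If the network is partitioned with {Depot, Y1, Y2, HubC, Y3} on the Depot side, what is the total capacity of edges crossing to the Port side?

18

Edges leaving {Depot, Y1, Y2, HubC, Y3}: Y2→Jct1 (6), HubC→Port (4), Y3→Port (8).
Cut capacity = 6 + 4 + 8 = 18.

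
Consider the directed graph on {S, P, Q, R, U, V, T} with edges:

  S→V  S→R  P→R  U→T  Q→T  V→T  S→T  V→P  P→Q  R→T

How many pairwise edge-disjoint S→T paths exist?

3

Assign every edge capacity 1; by Menger, the answer equals the max flow.
Path S→T (+1); total 1.
Path S→R→T (+1); total 2.
Path S→V→T (+1); total 3.
No residual S→T path; max flow = 3.
Certifying cut of size 3: {S→R, S→T, S→V}.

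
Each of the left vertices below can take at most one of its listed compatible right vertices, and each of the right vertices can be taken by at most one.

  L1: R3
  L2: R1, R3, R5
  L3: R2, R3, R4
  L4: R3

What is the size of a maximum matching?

3

Unit-capacity flow: source→left, listed edges, right→sink; max matching = max flow.
Augmenting path L1→R3 (+1); matched 1.
Augmenting path L2→R1 (+1); matched 2.
Augmenting path L3→R2 (+1); matched 3.
No augmenting path remains; maximum matching = 3.
König certificate: {L2, L3, R3} is a vertex cover of size 3 (every listed pair touches it), so no matching can be larger.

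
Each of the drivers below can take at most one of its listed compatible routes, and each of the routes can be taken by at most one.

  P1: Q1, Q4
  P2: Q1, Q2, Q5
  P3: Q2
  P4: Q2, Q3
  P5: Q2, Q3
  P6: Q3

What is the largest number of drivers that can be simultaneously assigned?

Unit-capacity flow: source→left, listed edges, right→sink; max matching = max flow.
Augmenting path P1→Q1 (+1); matched 1.
Augmenting path P2→Q2 (+1); matched 2.
Augmenting path P4→Q3 (+1); matched 3.
Augmenting path P3→Q2→P2→Q5 (+1); matched 4.
No augmenting path remains; maximum matching = 4.
König certificate: {P1, P2, Q2, Q3} is a vertex cover of size 4 (every listed pair touches it), so no matching can be larger.

4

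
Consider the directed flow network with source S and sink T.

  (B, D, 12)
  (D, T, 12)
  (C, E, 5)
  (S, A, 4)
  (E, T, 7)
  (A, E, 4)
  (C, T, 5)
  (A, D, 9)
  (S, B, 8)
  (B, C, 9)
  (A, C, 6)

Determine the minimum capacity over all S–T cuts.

12

Augment S→A→C→T: bottleneck 4, flow now 4.
Augment S→B→C→T: bottleneck 1, flow now 5.
Augment S→B→D→T: bottleneck 7, flow now 12.
No augmenting path remains; maximum flow = 12.
By max-flow min-cut, the minimum cut capacity equals the max flow.
In the residual graph, reachable from S: {S}.
Min-cut edges: S→A (4), S→B (8); capacity 4 + 8 = 12.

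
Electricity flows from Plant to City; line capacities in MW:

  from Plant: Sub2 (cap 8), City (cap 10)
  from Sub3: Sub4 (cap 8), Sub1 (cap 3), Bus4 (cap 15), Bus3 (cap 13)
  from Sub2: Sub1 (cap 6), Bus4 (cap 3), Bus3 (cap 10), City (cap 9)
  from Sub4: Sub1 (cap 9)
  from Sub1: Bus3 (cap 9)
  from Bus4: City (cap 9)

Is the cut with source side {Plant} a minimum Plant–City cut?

Yes — it is a minimum cut (capacity 18).

Given cut capacity: 8 + 10 = 18.
Augment Plant→City: bottleneck 10, flow now 10.
Augment Plant→Sub2→City: bottleneck 8, flow now 18.
No augmenting path remains; maximum flow = 18.
Cut capacity 18 equals the max flow, so it is a minimum cut.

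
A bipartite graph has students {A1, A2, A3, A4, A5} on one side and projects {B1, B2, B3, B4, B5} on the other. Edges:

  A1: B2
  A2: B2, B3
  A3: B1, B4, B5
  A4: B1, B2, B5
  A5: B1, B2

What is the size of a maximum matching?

5

Unit-capacity flow: source→left, listed edges, right→sink; max matching = max flow.
Augmenting path A1→B2 (+1); matched 1.
Augmenting path A2→B3 (+1); matched 2.
Augmenting path A3→B1 (+1); matched 3.
Augmenting path A4→B5 (+1); matched 4.
Augmenting path A5→B1→A3→B4 (+1); matched 5.
No augmenting path remains; maximum matching = 5.
König certificate: {A1, A2, A3, A4, A5} is a vertex cover of size 5 (every listed pair touches it), so no matching can be larger.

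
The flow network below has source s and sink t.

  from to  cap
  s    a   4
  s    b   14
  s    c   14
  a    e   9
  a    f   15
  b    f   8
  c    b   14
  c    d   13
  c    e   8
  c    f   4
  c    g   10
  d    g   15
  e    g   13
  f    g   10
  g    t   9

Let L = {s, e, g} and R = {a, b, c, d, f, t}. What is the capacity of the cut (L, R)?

41

Edges leaving {s, e, g}: s→a (4), s→b (14), s→c (14), g→t (9).
Cut capacity = 4 + 14 + 14 + 9 = 41.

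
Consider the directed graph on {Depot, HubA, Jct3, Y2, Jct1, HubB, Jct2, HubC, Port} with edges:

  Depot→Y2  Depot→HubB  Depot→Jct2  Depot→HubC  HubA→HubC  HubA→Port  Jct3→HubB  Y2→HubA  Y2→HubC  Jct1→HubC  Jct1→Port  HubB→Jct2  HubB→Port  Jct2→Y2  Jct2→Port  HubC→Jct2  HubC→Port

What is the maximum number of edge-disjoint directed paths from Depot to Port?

4

Assign every edge capacity 1; by Menger, the answer equals the max flow.
Path Depot→HubB→Port (+1); total 1.
Path Depot→Jct2→Port (+1); total 2.
Path Depot→HubC→Port (+1); total 3.
Path Depot→Y2→HubA→Port (+1); total 4.
No residual Depot→Port path; max flow = 4.
Certifying cut of size 4: {Depot→HubB, Depot→HubC, Depot→Jct2, Depot→Y2}.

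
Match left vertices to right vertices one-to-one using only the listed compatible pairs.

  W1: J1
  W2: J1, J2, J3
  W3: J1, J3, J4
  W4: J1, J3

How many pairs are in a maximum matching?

4

Unit-capacity flow: source→left, listed edges, right→sink; max matching = max flow.
Augmenting path W1→J1 (+1); matched 1.
Augmenting path W2→J2 (+1); matched 2.
Augmenting path W3→J3 (+1); matched 3.
Augmenting path W4→J3→W3→J4 (+1); matched 4.
No augmenting path remains; maximum matching = 4.
König certificate: {W1, W2, W3, W4} is a vertex cover of size 4 (every listed pair touches it), so no matching can be larger.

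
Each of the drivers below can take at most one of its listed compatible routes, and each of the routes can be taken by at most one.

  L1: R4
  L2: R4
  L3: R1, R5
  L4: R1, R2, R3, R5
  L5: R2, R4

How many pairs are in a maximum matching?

4

Unit-capacity flow: source→left, listed edges, right→sink; max matching = max flow.
Augmenting path L1→R4 (+1); matched 1.
Augmenting path L3→R1 (+1); matched 2.
Augmenting path L4→R2 (+1); matched 3.
Augmenting path L5→R2→L4→R3 (+1); matched 4.
No augmenting path remains; maximum matching = 4.
König certificate: {L3, L4, L5, R4} is a vertex cover of size 4 (every listed pair touches it), so no matching can be larger.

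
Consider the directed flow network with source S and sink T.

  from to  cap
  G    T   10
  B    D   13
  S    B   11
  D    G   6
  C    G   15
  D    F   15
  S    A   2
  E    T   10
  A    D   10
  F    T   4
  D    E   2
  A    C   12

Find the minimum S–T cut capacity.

13

Augment S→A→C→G→T: bottleneck 2, flow now 2.
Augment S→B→D→E→T: bottleneck 2, flow now 4.
Augment S→B→D→F→T: bottleneck 4, flow now 8.
Augment S→B→D→G→T: bottleneck 5, flow now 13.
No augmenting path remains; maximum flow = 13.
By max-flow min-cut, the minimum cut capacity equals the max flow.
In the residual graph, reachable from S: {S}.
Min-cut edges: S→A (2), S→B (11); capacity 2 + 11 = 13.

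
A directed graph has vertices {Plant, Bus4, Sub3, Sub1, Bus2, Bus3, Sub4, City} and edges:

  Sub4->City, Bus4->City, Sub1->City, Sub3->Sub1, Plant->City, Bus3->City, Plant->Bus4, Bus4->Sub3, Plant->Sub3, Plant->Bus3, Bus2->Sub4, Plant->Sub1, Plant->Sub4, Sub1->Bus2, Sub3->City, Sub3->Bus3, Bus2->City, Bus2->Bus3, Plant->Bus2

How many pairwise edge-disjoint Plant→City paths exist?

Assign every edge capacity 1; by Menger, the answer equals the max flow.
Path Plant→City (+1); total 1.
Path Plant→Bus4→City (+1); total 2.
Path Plant→Sub3→City (+1); total 3.
Path Plant→Sub1→City (+1); total 4.
Path Plant→Bus2→City (+1); total 5.
Path Plant→Bus3→City (+1); total 6.
Path Plant→Sub4→City (+1); total 7.
No residual Plant→City path; max flow = 7.
Certifying cut of size 7: {Plant→Bus2, Plant→Bus3, Plant→Bus4, Plant→City, Plant→Sub1, Plant→Sub3, Plant→Sub4}.

7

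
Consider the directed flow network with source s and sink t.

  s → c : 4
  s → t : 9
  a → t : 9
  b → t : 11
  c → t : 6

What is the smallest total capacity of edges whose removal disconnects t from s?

13

Augment s→t: bottleneck 9, flow now 9.
Augment s→c→t: bottleneck 4, flow now 13.
No augmenting path remains; maximum flow = 13.
By max-flow min-cut, the minimum cut capacity equals the max flow.
In the residual graph, reachable from s: {s}.
Min-cut edges: s→c (4), s→t (9); capacity 4 + 9 = 13.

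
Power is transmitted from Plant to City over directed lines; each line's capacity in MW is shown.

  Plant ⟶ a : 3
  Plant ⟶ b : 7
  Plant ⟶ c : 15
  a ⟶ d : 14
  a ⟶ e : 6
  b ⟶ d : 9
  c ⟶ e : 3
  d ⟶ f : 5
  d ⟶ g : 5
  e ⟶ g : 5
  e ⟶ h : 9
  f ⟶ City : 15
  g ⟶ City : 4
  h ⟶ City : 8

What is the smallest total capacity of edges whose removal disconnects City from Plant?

13

Augment Plant→a→d→f→City: bottleneck 3, flow now 3.
Augment Plant→b→d→f→City: bottleneck 2, flow now 5.
Augment Plant→b→d→g→City: bottleneck 4, flow now 9.
Augment Plant→c→e→h→City: bottleneck 3, flow now 12.
Augment Plant→b→d→a→e→h→City: bottleneck 1, flow now 13. (uses reverse residual edge)
No augmenting path remains; maximum flow = 13.
By max-flow min-cut, the minimum cut capacity equals the max flow.
In the residual graph, reachable from Plant: {Plant, c}.
Min-cut edges: Plant→a (3), Plant→b (7), c→e (3); capacity 3 + 7 + 3 = 13.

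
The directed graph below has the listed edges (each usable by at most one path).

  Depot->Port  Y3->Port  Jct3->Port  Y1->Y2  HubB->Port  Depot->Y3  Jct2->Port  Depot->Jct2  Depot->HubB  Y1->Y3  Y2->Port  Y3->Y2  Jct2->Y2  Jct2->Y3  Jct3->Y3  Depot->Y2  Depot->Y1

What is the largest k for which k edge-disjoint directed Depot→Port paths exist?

5

Assign every edge capacity 1; by Menger, the answer equals the max flow.
Path Depot→Port (+1); total 1.
Path Depot→Jct2→Port (+1); total 2.
Path Depot→Y3→Port (+1); total 3.
Path Depot→Y2→Port (+1); total 4.
Path Depot→HubB→Port (+1); total 5.
No residual Depot→Port path; max flow = 5.
Certifying cut of size 5: {Depot→HubB, Depot→Jct2, Depot→Port, Y2→Port, Y3→Port}.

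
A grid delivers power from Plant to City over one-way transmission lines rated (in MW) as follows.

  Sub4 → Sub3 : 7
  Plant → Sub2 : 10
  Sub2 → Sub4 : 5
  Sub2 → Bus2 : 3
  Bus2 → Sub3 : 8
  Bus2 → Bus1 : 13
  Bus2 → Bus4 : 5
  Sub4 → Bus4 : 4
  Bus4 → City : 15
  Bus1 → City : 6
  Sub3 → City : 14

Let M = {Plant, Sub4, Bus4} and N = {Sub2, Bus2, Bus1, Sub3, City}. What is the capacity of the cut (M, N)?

Edges leaving {Plant, Sub4, Bus4}: Plant→Sub2 (10), Sub4→Sub3 (7), Bus4→City (15).
Cut capacity = 10 + 7 + 15 = 32.

32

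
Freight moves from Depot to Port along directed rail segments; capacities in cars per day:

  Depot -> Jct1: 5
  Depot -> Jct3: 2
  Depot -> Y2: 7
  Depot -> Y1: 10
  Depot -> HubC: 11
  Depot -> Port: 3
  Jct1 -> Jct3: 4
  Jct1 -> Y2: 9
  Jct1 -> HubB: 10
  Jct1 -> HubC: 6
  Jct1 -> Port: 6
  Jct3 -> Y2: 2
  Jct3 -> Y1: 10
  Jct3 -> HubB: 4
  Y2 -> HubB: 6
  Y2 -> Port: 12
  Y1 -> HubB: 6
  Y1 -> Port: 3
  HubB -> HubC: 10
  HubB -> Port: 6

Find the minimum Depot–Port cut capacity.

26

Augment Depot→Port: bottleneck 3, flow now 3.
Augment Depot→Jct1→Port: bottleneck 5, flow now 8.
Augment Depot→Y2→Port: bottleneck 7, flow now 15.
Augment Depot→Y1→Port: bottleneck 3, flow now 18.
Augment Depot→Jct3→Y2→Port: bottleneck 2, flow now 20.
Augment Depot→Y1→HubB→Port: bottleneck 6, flow now 26.
No augmenting path remains; maximum flow = 26.
By max-flow min-cut, the minimum cut capacity equals the max flow.
In the residual graph, reachable from Depot: {Depot, Y1, HubC}.
Min-cut edges: Depot→Jct1 (5), Depot→Jct3 (2), Depot→Y2 (7), Depot→Port (3), Y1→HubB (6), Y1→Port (3); capacity 5 + 2 + 7 + 3 + 6 + 3 = 26.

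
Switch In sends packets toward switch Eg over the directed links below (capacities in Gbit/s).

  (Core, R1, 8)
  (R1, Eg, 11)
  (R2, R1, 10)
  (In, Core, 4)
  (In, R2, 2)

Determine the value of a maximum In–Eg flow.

Augment In→R2→R1→Eg: bottleneck 2, flow now 2.
Augment In→Core→R1→Eg: bottleneck 4, flow now 6.
No augmenting path remains; maximum flow = 6.
In the residual graph, reachable from In: {In}.
Min-cut edges: In→R2 (2), In→Core (4); capacity 2 + 4 = 6.
This cut is saturated, so no flow can exceed 6.

6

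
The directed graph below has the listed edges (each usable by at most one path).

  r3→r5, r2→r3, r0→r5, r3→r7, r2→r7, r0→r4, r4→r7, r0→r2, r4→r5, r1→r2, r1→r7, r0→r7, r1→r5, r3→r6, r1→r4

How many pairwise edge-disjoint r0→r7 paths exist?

3

Assign every edge capacity 1; by Menger, the answer equals the max flow.
Path r0→r7 (+1); total 1.
Path r0→r2→r7 (+1); total 2.
Path r0→r4→r7 (+1); total 3.
No residual r0→r7 path; max flow = 3.
Certifying cut of size 3: {r0→r2, r0→r4, r0→r7}.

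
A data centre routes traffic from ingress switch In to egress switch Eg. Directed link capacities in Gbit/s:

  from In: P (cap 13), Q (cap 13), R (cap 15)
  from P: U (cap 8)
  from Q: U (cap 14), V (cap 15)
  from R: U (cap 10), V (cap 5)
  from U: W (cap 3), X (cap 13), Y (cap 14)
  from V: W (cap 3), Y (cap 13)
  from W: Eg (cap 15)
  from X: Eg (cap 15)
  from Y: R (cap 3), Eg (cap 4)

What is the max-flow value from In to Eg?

23

Augment In→P→U→W→Eg: bottleneck 3, flow now 3.
Augment In→P→U→X→Eg: bottleneck 5, flow now 8.
Augment In→Q→U→X→Eg: bottleneck 8, flow now 16.
Augment In→Q→U→Y→Eg: bottleneck 4, flow now 20.
Augment In→Q→V→W→Eg: bottleneck 1, flow now 21.
Augment In→R→V→W→Eg: bottleneck 2, flow now 23.
No augmenting path remains; maximum flow = 23.
In the residual graph, reachable from In: {In, P, Q, R, U, V, Y}.
Min-cut edges: U→W (3), U→X (13), V→W (3), Y→Eg (4); capacity 3 + 13 + 3 + 4 = 23.
This cut is saturated, so no flow can exceed 23.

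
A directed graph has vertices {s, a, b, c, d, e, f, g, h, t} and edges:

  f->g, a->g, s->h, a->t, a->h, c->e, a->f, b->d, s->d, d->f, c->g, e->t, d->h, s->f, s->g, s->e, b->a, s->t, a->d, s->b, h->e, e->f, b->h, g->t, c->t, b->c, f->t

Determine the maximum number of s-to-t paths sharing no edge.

5

Assign every edge capacity 1; by Menger, the answer equals the max flow.
Path s→t (+1); total 1.
Path s→e→t (+1); total 2.
Path s→f→t (+1); total 3.
Path s→g→t (+1); total 4.
Path s→b→a→t (+1); total 5.
No residual s→t path; max flow = 5.
Certifying cut of size 5: {e→t, f→t, g→t, s→b, s→t}.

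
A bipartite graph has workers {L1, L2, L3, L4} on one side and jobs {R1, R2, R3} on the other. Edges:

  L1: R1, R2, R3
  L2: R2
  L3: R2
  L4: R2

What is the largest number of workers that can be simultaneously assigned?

2

Unit-capacity flow: source→left, listed edges, right→sink; max matching = max flow.
Augmenting path L1→R1 (+1); matched 1.
Augmenting path L2→R2 (+1); matched 2.
No augmenting path remains; maximum matching = 2.
König certificate: {L1, R2} is a vertex cover of size 2 (every listed pair touches it), so no matching can be larger.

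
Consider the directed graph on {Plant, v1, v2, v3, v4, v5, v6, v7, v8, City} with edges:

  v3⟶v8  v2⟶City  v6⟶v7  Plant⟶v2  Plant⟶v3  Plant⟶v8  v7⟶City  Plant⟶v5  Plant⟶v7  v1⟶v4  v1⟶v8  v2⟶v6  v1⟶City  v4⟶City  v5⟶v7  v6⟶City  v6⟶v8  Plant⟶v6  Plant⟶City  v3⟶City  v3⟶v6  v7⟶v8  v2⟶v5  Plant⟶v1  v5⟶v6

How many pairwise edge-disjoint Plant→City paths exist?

6

Assign every edge capacity 1; by Menger, the answer equals the max flow.
Path Plant→City (+1); total 1.
Path Plant→v1→City (+1); total 2.
Path Plant→v2→City (+1); total 3.
Path Plant→v3→City (+1); total 4.
Path Plant→v6→City (+1); total 5.
Path Plant→v7→City (+1); total 6.
No residual Plant→City path; max flow = 6.
Certifying cut of size 6: {Plant→City, Plant→v1, Plant→v2, Plant→v3, v6→City, v7→City}.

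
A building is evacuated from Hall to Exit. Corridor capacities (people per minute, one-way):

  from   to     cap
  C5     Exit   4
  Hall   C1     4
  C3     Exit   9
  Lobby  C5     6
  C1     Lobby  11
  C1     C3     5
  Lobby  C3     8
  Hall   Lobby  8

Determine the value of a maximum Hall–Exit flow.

Augment Hall→Lobby→C3→Exit: bottleneck 8, flow now 8.
Augment Hall→C1→C3→Exit: bottleneck 1, flow now 9.
Augment Hall→C1→Lobby→C5→Exit: bottleneck 3, flow now 12.
No augmenting path remains; maximum flow = 12.
In the residual graph, reachable from Hall: {Hall}.
Min-cut edges: Hall→Lobby (8), Hall→C1 (4); capacity 8 + 4 = 12.
This cut is saturated, so no flow can exceed 12.

12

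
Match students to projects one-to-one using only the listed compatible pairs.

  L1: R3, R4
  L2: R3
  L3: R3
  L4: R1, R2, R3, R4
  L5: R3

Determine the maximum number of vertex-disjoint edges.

Unit-capacity flow: source→left, listed edges, right→sink; max matching = max flow.
Augmenting path L1→R3 (+1); matched 1.
Augmenting path L4→R1 (+1); matched 2.
Augmenting path L2→R3→L1→R4 (+1); matched 3.
No augmenting path remains; maximum matching = 3.
König certificate: {L1, L4, R3} is a vertex cover of size 3 (every listed pair touches it), so no matching can be larger.

3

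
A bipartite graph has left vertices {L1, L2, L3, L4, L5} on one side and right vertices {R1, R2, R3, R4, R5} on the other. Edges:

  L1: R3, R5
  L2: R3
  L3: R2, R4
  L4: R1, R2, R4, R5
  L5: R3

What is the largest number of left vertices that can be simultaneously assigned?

Unit-capacity flow: source→left, listed edges, right→sink; max matching = max flow.
Augmenting path L1→R3 (+1); matched 1.
Augmenting path L3→R2 (+1); matched 2.
Augmenting path L4→R1 (+1); matched 3.
Augmenting path L2→R3→L1→R5 (+1); matched 4.
No augmenting path remains; maximum matching = 4.
König certificate: {L1, L3, L4, R3} is a vertex cover of size 4 (every listed pair touches it), so no matching can be larger.

4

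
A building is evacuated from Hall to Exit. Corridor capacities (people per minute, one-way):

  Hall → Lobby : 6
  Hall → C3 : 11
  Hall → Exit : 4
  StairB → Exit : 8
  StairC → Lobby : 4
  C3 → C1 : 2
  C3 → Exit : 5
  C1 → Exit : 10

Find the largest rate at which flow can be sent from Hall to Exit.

Augment Hall→Exit: bottleneck 4, flow now 4.
Augment Hall→C3→Exit: bottleneck 5, flow now 9.
Augment Hall→C3→C1→Exit: bottleneck 2, flow now 11.
No augmenting path remains; maximum flow = 11.
In the residual graph, reachable from Hall: {Hall, Lobby, C3}.
Min-cut edges: Hall→Exit (4), C3→C1 (2), C3→Exit (5); capacity 4 + 2 + 5 = 11.
This cut is saturated, so no flow can exceed 11.

11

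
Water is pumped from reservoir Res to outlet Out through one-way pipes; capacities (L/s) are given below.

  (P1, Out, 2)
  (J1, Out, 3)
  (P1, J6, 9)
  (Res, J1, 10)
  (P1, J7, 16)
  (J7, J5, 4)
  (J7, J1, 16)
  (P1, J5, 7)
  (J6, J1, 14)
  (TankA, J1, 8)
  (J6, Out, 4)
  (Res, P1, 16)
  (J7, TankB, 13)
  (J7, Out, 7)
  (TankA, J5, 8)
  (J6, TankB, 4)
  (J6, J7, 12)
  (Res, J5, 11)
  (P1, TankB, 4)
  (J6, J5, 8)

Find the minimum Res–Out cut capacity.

Augment Res→P1→Out: bottleneck 2, flow now 2.
Augment Res→J1→Out: bottleneck 3, flow now 5.
Augment Res→P1→J6→Out: bottleneck 4, flow now 9.
Augment Res→P1→J7→Out: bottleneck 7, flow now 16.
No augmenting path remains; maximum flow = 16.
By max-flow min-cut, the minimum cut capacity equals the max flow.
In the residual graph, reachable from Res: {Res, P1, J6, J7, TankB, J1, J5}.
Min-cut edges: P1→Out (2), J6→Out (4), J7→Out (7), J1→Out (3); capacity 2 + 4 + 7 + 3 = 16.

16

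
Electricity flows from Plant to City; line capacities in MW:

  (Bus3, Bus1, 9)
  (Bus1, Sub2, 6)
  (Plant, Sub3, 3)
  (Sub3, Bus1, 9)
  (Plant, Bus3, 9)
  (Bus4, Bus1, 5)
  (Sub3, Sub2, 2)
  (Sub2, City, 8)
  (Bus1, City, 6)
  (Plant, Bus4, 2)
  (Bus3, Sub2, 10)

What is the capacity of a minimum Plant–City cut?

14

Augment Plant→Sub3→Bus1→City: bottleneck 3, flow now 3.
Augment Plant→Bus3→Bus1→City: bottleneck 3, flow now 6.
Augment Plant→Bus3→Sub2→City: bottleneck 6, flow now 12.
Augment Plant→Bus4→Bus1→Sub2→City: bottleneck 2, flow now 14.
No augmenting path remains; maximum flow = 14.
By max-flow min-cut, the minimum cut capacity equals the max flow.
In the residual graph, reachable from Plant: {Plant}.
Min-cut edges: Plant→Sub3 (3), Plant→Bus3 (9), Plant→Bus4 (2); capacity 3 + 9 + 2 = 14.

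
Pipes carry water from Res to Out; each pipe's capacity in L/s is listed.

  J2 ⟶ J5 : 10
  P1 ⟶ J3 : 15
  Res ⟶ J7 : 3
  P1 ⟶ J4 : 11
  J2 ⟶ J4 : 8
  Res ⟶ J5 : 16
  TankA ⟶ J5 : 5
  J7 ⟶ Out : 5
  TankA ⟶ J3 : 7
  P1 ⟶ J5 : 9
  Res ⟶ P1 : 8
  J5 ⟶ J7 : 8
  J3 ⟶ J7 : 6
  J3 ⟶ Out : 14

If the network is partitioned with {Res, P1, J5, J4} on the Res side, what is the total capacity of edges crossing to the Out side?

Edges leaving {Res, P1, J5, J4}: Res→J7 (3), P1→J3 (15), J5→J7 (8).
Cut capacity = 3 + 15 + 8 = 26.

26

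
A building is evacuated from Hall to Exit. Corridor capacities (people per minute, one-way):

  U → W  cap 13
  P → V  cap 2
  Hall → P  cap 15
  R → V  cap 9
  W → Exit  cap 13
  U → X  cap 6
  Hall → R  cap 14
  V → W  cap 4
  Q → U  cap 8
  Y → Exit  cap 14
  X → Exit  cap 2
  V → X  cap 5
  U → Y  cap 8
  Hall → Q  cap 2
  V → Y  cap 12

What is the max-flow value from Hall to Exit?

Augment Hall→P→V→W→Exit: bottleneck 2, flow now 2.
Augment Hall→Q→U→W→Exit: bottleneck 2, flow now 4.
Augment Hall→R→V→W→Exit: bottleneck 2, flow now 6.
Augment Hall→R→V→X→Exit: bottleneck 2, flow now 8.
Augment Hall→R→V→Y→Exit: bottleneck 5, flow now 13.
No augmenting path remains; maximum flow = 13.
In the residual graph, reachable from Hall: {Hall, P, R}.
Min-cut edges: Hall→Q (2), P→V (2), R→V (9); capacity 2 + 2 + 9 = 13.
This cut is saturated, so no flow can exceed 13.

13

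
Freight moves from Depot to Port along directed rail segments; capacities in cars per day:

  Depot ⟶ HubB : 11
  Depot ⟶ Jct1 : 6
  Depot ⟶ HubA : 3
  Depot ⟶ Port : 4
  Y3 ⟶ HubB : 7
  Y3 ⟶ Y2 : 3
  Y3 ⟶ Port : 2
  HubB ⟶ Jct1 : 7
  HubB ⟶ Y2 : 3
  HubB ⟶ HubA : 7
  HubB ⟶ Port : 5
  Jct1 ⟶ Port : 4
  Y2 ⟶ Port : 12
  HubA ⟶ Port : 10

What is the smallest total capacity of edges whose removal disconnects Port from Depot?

Augment Depot→Port: bottleneck 4, flow now 4.
Augment Depot→HubB→Port: bottleneck 5, flow now 9.
Augment Depot→Jct1→Port: bottleneck 4, flow now 13.
Augment Depot→HubA→Port: bottleneck 3, flow now 16.
Augment Depot→HubB→Y2→Port: bottleneck 3, flow now 19.
Augment Depot→HubB→HubA→Port: bottleneck 3, flow now 22.
No augmenting path remains; maximum flow = 22.
By max-flow min-cut, the minimum cut capacity equals the max flow.
In the residual graph, reachable from Depot: {Depot, Jct1}.
Min-cut edges: Depot→HubB (11), Depot→HubA (3), Depot→Port (4), Jct1→Port (4); capacity 11 + 3 + 4 + 4 = 22.

22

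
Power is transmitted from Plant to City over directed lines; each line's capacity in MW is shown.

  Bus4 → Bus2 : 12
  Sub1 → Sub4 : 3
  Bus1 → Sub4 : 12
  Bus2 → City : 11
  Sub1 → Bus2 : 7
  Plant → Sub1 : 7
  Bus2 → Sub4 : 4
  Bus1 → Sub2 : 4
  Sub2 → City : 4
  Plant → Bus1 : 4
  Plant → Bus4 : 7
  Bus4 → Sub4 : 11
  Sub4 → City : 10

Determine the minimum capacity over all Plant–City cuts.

Augment Plant→Bus4→Sub4→City: bottleneck 7, flow now 7.
Augment Plant→Bus1→Sub4→City: bottleneck 3, flow now 10.
Augment Plant→Bus1→Sub2→City: bottleneck 1, flow now 11.
Augment Plant→Sub1→Bus2→City: bottleneck 7, flow now 18.
No augmenting path remains; maximum flow = 18.
By max-flow min-cut, the minimum cut capacity equals the max flow.
In the residual graph, reachable from Plant: {Plant}.
Min-cut edges: Plant→Bus4 (7), Plant→Bus1 (4), Plant→Sub1 (7); capacity 7 + 4 + 7 = 18.

18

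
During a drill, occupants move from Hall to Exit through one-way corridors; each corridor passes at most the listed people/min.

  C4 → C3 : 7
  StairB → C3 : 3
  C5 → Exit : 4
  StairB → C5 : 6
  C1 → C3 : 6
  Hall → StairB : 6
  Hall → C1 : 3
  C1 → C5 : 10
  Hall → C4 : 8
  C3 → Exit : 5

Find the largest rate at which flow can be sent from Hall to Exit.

9

Augment Hall→C1→C5→Exit: bottleneck 3, flow now 3.
Augment Hall→StairB→C5→Exit: bottleneck 1, flow now 4.
Augment Hall→StairB→C3→Exit: bottleneck 3, flow now 7.
Augment Hall→C4→C3→Exit: bottleneck 2, flow now 9.
No augmenting path remains; maximum flow = 9.
In the residual graph, reachable from Hall: {Hall, C1, StairB, C4, C5, C3}.
Min-cut edges: C5→Exit (4), C3→Exit (5); capacity 4 + 5 = 9.
This cut is saturated, so no flow can exceed 9.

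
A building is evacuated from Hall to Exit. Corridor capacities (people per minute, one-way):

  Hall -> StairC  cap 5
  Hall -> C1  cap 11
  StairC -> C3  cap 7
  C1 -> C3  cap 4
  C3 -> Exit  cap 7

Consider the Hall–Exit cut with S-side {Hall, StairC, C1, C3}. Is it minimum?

Yes — it is a minimum cut (capacity 7).

Given cut capacity: 7 = 7.
Augment Hall→StairC→C3→Exit: bottleneck 5, flow now 5.
Augment Hall→C1→C3→Exit: bottleneck 2, flow now 7.
No augmenting path remains; maximum flow = 7.
Cut capacity 7 equals the max flow, so it is a minimum cut.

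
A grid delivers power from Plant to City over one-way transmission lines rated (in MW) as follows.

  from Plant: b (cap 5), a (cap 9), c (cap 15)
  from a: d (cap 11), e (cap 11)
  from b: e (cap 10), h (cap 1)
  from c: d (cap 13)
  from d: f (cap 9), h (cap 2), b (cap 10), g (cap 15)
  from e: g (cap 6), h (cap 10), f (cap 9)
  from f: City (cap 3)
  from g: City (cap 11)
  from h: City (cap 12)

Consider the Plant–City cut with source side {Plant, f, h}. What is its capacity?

Edges leaving {Plant, f, h}: Plant→a (9), Plant→b (5), Plant→c (15), f→City (3), h→City (12).
Cut capacity = 9 + 5 + 15 + 3 + 12 = 44.

44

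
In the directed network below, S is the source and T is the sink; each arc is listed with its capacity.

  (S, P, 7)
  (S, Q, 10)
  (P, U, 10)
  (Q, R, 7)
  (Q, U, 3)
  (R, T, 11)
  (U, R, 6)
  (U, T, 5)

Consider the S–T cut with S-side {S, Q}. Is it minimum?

No — its capacity is 17, but the minimum cut has capacity 16.

Given cut capacity: 7 + 7 + 3 = 17.
Augment S→P→U→T: bottleneck 5, flow now 5.
Augment S→Q→R→T: bottleneck 7, flow now 12.
Augment S→P→U→R→T: bottleneck 2, flow now 14.
Augment S→Q→U→R→T: bottleneck 2, flow now 16.
No augmenting path remains; maximum flow = 16.
In the residual graph, reachable from S: {S, P, Q, R, U}.
Min-cut edges: R→T (11), U→T (5); capacity 11 + 5 = 16.
Cut capacity 17 exceeds the max flow 16, so it is not minimum.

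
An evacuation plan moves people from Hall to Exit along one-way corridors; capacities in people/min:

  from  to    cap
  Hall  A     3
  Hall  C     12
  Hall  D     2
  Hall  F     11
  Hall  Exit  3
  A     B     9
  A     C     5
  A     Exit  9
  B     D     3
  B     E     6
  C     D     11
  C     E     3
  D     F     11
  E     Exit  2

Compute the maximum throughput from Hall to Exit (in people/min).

8

Augment Hall→Exit: bottleneck 3, flow now 3.
Augment Hall→A→Exit: bottleneck 3, flow now 6.
Augment Hall→C→E→Exit: bottleneck 2, flow now 8.
No augmenting path remains; maximum flow = 8.
In the residual graph, reachable from Hall: {Hall, C, D, E, F}.
Min-cut edges: Hall→A (3), Hall→Exit (3), E→Exit (2); capacity 3 + 3 + 2 = 8.
This cut is saturated, so no flow can exceed 8.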